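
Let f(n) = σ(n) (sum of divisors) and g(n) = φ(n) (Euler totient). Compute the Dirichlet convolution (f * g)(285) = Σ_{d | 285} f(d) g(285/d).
(σ * φ)(285) = 2280

Divisors of 285: [1, 3, 5, 15, 19, 57, 95, 285]. For each d | 285:
  d = 1: σ(1) · φ(285/1) = 1 · 144 = 144
  d = 3: σ(3) · φ(285/3) = 4 · 72 = 288
  d = 5: σ(5) · φ(285/5) = 6 · 36 = 216
  d = 15: σ(15) · φ(285/15) = 24 · 18 = 432
  d = 19: σ(19) · φ(285/19) = 20 · 8 = 160
  d = 57: σ(57) · φ(285/57) = 80 · 4 = 320
  d = 95: σ(95) · φ(285/95) = 120 · 2 = 240
  d = 285: σ(285) · φ(285/285) = 480 · 1 = 480
Summing: (σ * φ)(285) = 144 + 288 + 216 + 432 + 160 + 320 + 240 + 480 = 2280.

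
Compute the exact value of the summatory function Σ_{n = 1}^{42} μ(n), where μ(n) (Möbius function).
Σ_{n ≤ 42} μ(n) = -2

Compute μ(n) for each 1 ≤ n ≤ 42: μ(1) = 1, μ(2) = -1, μ(3) = -1, μ(4) = 0, μ(5) = -1, μ(6) = 1, μ(7) = -1, μ(8) = 0, μ(9) = 0, μ(10) = 1, μ(11) = -1, μ(12) = 0, μ(13) = -1, μ(14) = 1, μ(15) = 1, μ(16) = 0, μ(17) = -1, μ(18) = 0, μ(19) = -1, μ(20) = 0, μ(21) = 1, μ(22) = 1, μ(23) = -1, μ(24) = 0, μ(25) = 0, μ(26) = 1, μ(27) = 0, μ(28) = 0, μ(29) = -1, μ(30) = -1, μ(31) = -1, μ(32) = 0, μ(33) = 1, μ(34) = 1, μ(35) = 1, μ(36) = 0, μ(37) = -1, μ(38) = 1, μ(39) = 1, μ(40) = 0, μ(41) = -1, μ(42) = -1. Summing all 42 values: -2. (Mertens function M(x) = Σ_{n ≤ x} μ(n); on average M(x) should be small (PNT ⟺ M(x) = o(x)).)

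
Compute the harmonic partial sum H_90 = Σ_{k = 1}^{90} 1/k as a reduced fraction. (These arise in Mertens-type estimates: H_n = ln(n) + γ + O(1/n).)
H_90 = 3653182778990767589396015372875328285861/718766754945489455304472257065075294400

Direct summation: H_90 = 1 + 1/2 + ... + 1/90. The least common denominator is lcm(1, ..., 90) = 718766754945489455304472257065075294400; over this denominator the numerator is 718766754945489455304472257065075294400 + 359383377472744727652236128532537647200 + 239588918315163151768157419021691764800 + 179691688736372363826118064266268823600 + 143753350989097891060894451413015058880 + 119794459157581575884078709510845882400 + 102680964992212779329210322437867899200 + 89845844368186181913059032133134411800 + 79862972771721050589385806340563921600 + 71876675494548945530447225706507529440 + 65342432267771768664042932460461390400 + 59897229578790787942039354755422941200 + 55289750380422265792651712081928868800 + 51340482496106389664605161218933949600 + 47917783663032630353631483804338352960 + 44922922184093090956529516066567205900 + 42280397349734673841439544533239723200 + 39931486385860525294692903170281960800 + 37829829207657339752866960898161857600 + 35938337747274472765223612853253764720 + 34226988330737593109736774145955966400 + 32671216133885884332021466230230695200 + 31250728475890845882803141611525012800 + 29948614789395393971019677377711470600 + 28750670197819578212178890282603011776 + 27644875190211132896325856040964434400 + 26620990923907016863128602113521307200 + 25670241248053194832302580609466974800 + 24785060515361705355326629553968113600 + 23958891831516315176815741902169176480 + 23186024353080305009821685711776622400 + 22461461092046545478264758033283602950 + 21780810755923922888014310820153796800 + 21140198674867336920719772266619861600 + 20536192998442555865842064487573579840 + 19965743192930262647346451585140980400 + 19426128512040255548769520461218251200 + 18914914603828669876433480449080928800 + 18429916793474088597550570693976289600 + 17969168873637236382611806426626882360 + 17530896462085108665962737977196958400 + 17113494165368796554868387072977983200 + 16715505928964871053592378071280820800 + 16335608066942942166010733115115347600 + 15972594554344210117877161268112784320 + 15625364237945422941401570805762506400 + 15292909679691265006478133129044155200 + 14974307394697696985509838688855735300 + 14668709284601825618458617491123985600 + 14375335098909789106089445141301505888 + 14093465783244891280479848177746574400 + 13822437595105566448162928020482217200 + 13561636885763951986876835038963684800 + 13310495461953508431564301056760653600 + 13068486453554353732808586492092278080 + 12835120624026597416151290304733487400 + 12609943069219113250955653632720619200 + 12392530257680852677663314776984056800 + 12182487371957448394991055204492801600 + 11979445915758157588407870951084588240 + 11783061556483433693515938640411070400 + 11593012176540152504910842855888311200 + 11408996110245864369912258048651988800 + 11230730546023272739132379016641801475 + 11057950076084453158530342416385773760 + 10890405377961961444007155410076898400 + 10727862014111782914992123239777243200 + 10570099337433668460359886133309930800 + 10416909491963615294267713870508337600 + 10268096499221277932921032243786789920 + 10123475421767457116964397986832046400 + 9982871596465131323673225792570490200 + 9846119930760129524718798041987332800 + 9713064256020127774384760230609125600 + 9583556732606526070726296760867670592 + 9457457301914334938216740224540464400 + 9334633181110252666291847494351627200 + 9214958396737044298775285346988144800 + 9098313353740372851955345026140193600 + 8984584436818618191305903213313441180 + 8873663641302338954376200704507102400 + 8765448231042554332981368988598479200 + 8659840421029993437403280205603316800 + 8556747082684398277434193536488991600 + 8456079469946934768287908906647944640 + 8357752964482435526796189035640410400 + 8261686838453901785108876517989371200 + 8167804033471471083005366557557673800 + 8076030954443701744994070304101969600 + 7986297277172105058938580634056392160 = 3653182778990767589396015372875328285861, so H_90 = 3653182778990767589396015372875328285861/718766754945489455304472257065075294400 (already in lowest terms) ≈ 5.08257. (The PNT-adjacent estimate ln(90) + γ ≈ 5.07703 matches within O(1/n).)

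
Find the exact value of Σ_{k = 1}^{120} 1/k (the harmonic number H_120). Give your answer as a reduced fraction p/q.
H_120 = 18661952910524692834612799443020757786224277983797/3475956553913558034594585593659201286533187398464

Direct summation: H_120 = 1 + 1/2 + ... + 1/120. The least common denominator is lcm(1, ..., 120) = 955888052326228459513511038256280353796626534577600; over this denominator the numerator is 955888052326228459513511038256280353796626534577600 + 477944026163114229756755519128140176898313267288800 + 318629350775409486504503679418760117932208844859200 + 238972013081557114878377759564070088449156633644400 + 191177610465245691902702207651256070759325306915520 + 159314675387704743252251839709380058966104422429600 + 136555436046604065644787291179468621970946647796800 + 119486006540778557439188879782035044224578316822200 + 106209783591803162168167893139586705977402948286400 + 95588805232622845951351103825628035379662653457760 + 86898913847838950864864639841480032163329684961600 + 79657337693852371626125919854690029483052211214800 + 73529850178940650731808541404329257984355887275200 + 68277718023302032822393645589734310985473323898400 + 63725870155081897300900735883752023586441768971840 + 59743003270389278719594439891017522112289158411100 + 56228708960366379971383002250369432576272149092800 + 53104891795901581084083946569793352988701474143200 + 50309897490854129448079528329277913357717186030400 + 47794402616311422975675551912814017689831326728880 + 45518478682201355214929097059822873990315549265600 + 43449456923919475432432319920740016081664842480800 + 41560350101140367804935262532881754512896805851200 + 39828668846926185813062959927345014741526105607400 + 38235522093049138380540441530251214151865061383104 + 36764925089470325365904270702164628992177943637600 + 35403261197267720722722631046528901992467649428800 + 34138859011651016411196822794867155492736661949200 + 32961656976766498603914173732975184613676777054400 + 31862935077540948650450367941876011793220884485920 + 30835098462136401919790678653428398509568597889600 + 29871501635194639359797219945508761056144579205550 + 28966304615946316954954879947160010721109894987200 + 28114354480183189985691501125184716288136074546400 + 27311087209320813128957458235893724394189329559360 + 26552445897950790542041973284896676494350737071600 + 25834812225033201608473271304223793345854771204800 + 25154948745427064724039764164638956678858593015200 + 24509950059646883577269513801443085994785295758400 + 23897201308155711487837775956407008844915663364440 + 23314342739664108768622220445275130580405525233600 + 22759239341100677607464548529911436995157774632800 + 22229954705261126965430489261773961716200617083200 + 21724728461959737716216159960370008040832421240400 + 21241956718360632433633578627917341195480589657280 + 20780175050570183902467631266440877256448402925600 + 20338043666515499138585341239495326676523968820800 + 19914334423463092906531479963672507370763052803700 + 19507919435229152234969613025638374567278092542400 + 19117761046524569190270220765125607075932530691552 + 18742902986788793323794334083456477525424049697600 + 18382462544735162682952135351082314496088971818800 + 18035623628796763387047378080307176486728802539200 + 17701630598633860361361315523264450996233824714400 + 17379782769567790172972927968296006432665936992320 + 17069429505825508205598411397433577746368330974600 + 16769965830284709816026509443092637785905728676800 + 16480828488383249301957086866487592306838388527200 + 16201492412308956940906966750106446674519093806400 + 15931467538770474325225183970938005896610442242960 + 15670295939774237041205098987807874652403713681600 + 15417549231068200959895339326714199254784298944800 + 15172826227400451738309699019940957996771849755200 + 14935750817597319679898609972754380528072289602775 + 14705970035788130146361708280865851596871177455040 + 14483152307973158477477439973580005360554947493600 + 14266985855615350141992702063526572444725769172800 + 14057177240091594992845750562592358144068037273200 + 13853450033713455934978420844293918170965601950400 + 13655543604660406564478729117946862197094664779680 + 13463212004594767035401563919102540194318683585600 + 13276222948975395271020986642448338247175368535800 + 13094356881181211774157685455565484298583925131200 + 12917406112516600804236635652111896672927385602400 + 12745174031016379460180147176750404717288353794368 + 12577474372713532362019882082319478339429296507600 + 12414130549691278694980662834497147451904240708800 + 12254975029823441788634756900721542997392647879200 + 12099848763623145057133051117168105744261095374400 + 11948600654077855743918887978203504422457831682220 + 11801087065755906907574210348842967330822549809600 + 11657171369832054384311110222637565290202762616800 + 11516723522002752524259169135617835587911163067200 + 11379619670550338803732274264955718497578887316400 + 11245741792073275994276600450073886515254429818560 + 11114977352630563482715244630886980858100308541600 + 10987218992255499534638057910991728204558925684800 + 10862364230979868858108079980185004020416210620200 + 10740315194676724264196753238834610716816028478400 + 10620978359180316216816789313958670597740294828640 + 10504264311277235818829791629189893997765126753600 + 10390087525285091951233815633220438628224201462800 + 10278366154045467306596892884476132836522865963200 + 10169021833257749569292670619747663338261984410400 + 10061979498170825889615905665855582671543437206080 + 9957167211731546453265739981836253685381526401850 + 9854516003363179994984649878930725296872438500800 + 9753959717614576117484806512819187283639046271200 + 9655434871982105651651626649053336907036631662400 + 9558880523262284595135110382562803537966265345776 + 9464238141843846133797138992636439146501252817600 + 9371451493394396661897167041728238762712024848800 + 9280466527439111257412728526760003434918704219200 + 9191231272367581341476067675541157248044485909400 + 9103695736440271042985819411964574798063109853120 + 9017811814398381693523689040153588243364401269600 + 8933533199310546350593561105198881811183425556800 + 8850815299316930180680657761632225498116912357200 + 8769615158956224399206523286754865631161711326400 + 8689891384783895086486463984148003216332968496160 + 8611604075011067202824423768074597781951590401600 + 8534714752912754102799205698716788873184165487300 + 8459186303771933270031071135011330564571916235200 + 8384982915142354908013254721546318892952864338400 + 8312070020228073560987052506576350902579361170240 + 8240414244191624650978543433243796153419194263600 + 8169983353215627859089837933814361998261765252800 + 8100746206154478470453483375053223337259546903200 + 8032672708623768567340428892909918939467449870400 + 7965733769385237162612591985469002948305221121480 = 5132037050394290529518519846830708391211676445544175, so H_120 = 5132037050394290529518519846830708391211676445544175/955888052326228459513511038256280353796626534577600; reducing by gcd(5132037050394290529518519846830708391211676445544175, 955888052326228459513511038256280353796626534577600) = 275 gives 18661952910524692834612799443020757786224277983797/3475956553913558034594585593659201286533187398464 ≈ 5.36887. (The PNT-adjacent estimate ln(120) + γ ≈ 5.36471 matches within O(1/n).)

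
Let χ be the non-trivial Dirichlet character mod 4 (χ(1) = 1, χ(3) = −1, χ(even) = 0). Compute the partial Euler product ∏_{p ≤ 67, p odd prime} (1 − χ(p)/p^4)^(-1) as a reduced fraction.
∏ = 1651066280281380138536686837541579766361280941939967829361597654494040671703/1669523570694536178861740034086625672835197425049896317943747132528787456000

The odd primes p ≤ 67 are [3, 5, 7, 11, 13, 17, 19, 23, 29, 31, 37, 41, 43, 47, 53, 59, 61, 67]. For each, χ(p) = 1 if p ≡ 1 mod 4, χ(p) = −1 if p ≡ 3 mod 4. Taking (1 − χ(p)/p^4)^(-1) = p^4/(p^4 − χ(p)): (1 − (-1)/3^4)^(-1) · (1 − (1)/5^4)^(-1) · (1 − (-1)/7^4)^(-1) · (1 − (-1)/11^4)^(-1) · (1 − (1)/13^4)^(-1) · (1 − (1)/17^4)^(-1) · (1 − (-1)/19^4)^(-1) · (1 − (-1)/23^4)^(-1) · (1 − (1)/29^4)^(-1) · (1 − (-1)/31^4)^(-1) · (1 − (1)/37^4)^(-1) · (1 − (1)/41^4)^(-1) · (1 − (-1)/43^4)^(-1) · (1 − (-1)/47^4)^(-1) · (1 − (1)/53^4)^(-1) · (1 − (-1)/59^4)^(-1) · (1 − (1)/61^4)^(-1) · (1 − (-1)/67^4)^(-1) = 1651066280281380138536686837541579766361280941939967829361597654494040671703/1669523570694536178861740034086625672835197425049896317943747132528787456000.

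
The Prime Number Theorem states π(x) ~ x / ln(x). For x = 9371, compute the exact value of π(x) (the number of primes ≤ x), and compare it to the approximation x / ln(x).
π(9371) = 1159;  x/ln(x) ≈ 1024.67;  relative error ≈ 11.59%.

Directly count primes up to 9371: π(9371) = 1159. The PNT approximation gives 9371/ln(9371) ≈ 9371/9.14538 ≈ 1024.67. Relative error (π(x) − x/ln(x)) / π(x) ≈ 11.59%; the approximation is known to undercount slightly (Li(x) is a better estimate).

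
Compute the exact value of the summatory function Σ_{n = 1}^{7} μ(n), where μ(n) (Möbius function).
Σ_{n ≤ 7} μ(n) = -2

Compute μ(n) for each 1 ≤ n ≤ 7: μ(1) = 1, μ(2) = -1, μ(3) = -1, μ(4) = 0, μ(5) = -1, μ(6) = 1, μ(7) = -1. Summing all 7 values: -2. (Mertens function M(x) = Σ_{n ≤ x} μ(n); on average M(x) should be small (PNT ⟺ M(x) = o(x)).)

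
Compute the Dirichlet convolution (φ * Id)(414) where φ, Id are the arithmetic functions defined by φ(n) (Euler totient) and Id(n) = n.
(φ * Id)(414) = 2835

Divisors of 414: [1, 2, 3, 6, 9, 18, 23, 46, 69, 138, 207, 414]. For each d | 414:
  d = 1: φ(1) · Id(414/1) = 1 · 414 = 414
  d = 2: φ(2) · Id(414/2) = 1 · 207 = 207
  d = 3: φ(3) · Id(414/3) = 2 · 138 = 276
  d = 6: φ(6) · Id(414/6) = 2 · 69 = 138
  d = 9: φ(9) · Id(414/9) = 6 · 46 = 276
  d = 18: φ(18) · Id(414/18) = 6 · 23 = 138
  d = 23: φ(23) · Id(414/23) = 22 · 18 = 396
  d = 46: φ(46) · Id(414/46) = 22 · 9 = 198
  d = 69: φ(69) · Id(414/69) = 44 · 6 = 264
  d = 138: φ(138) · Id(414/138) = 44 · 3 = 132
  d = 207: φ(207) · Id(414/207) = 132 · 2 = 264
  d = 414: φ(414) · Id(414/414) = 132 · 1 = 132
Summing: (φ * Id)(414) = 414 + 207 + 276 + 138 + 276 + 138 + 396 + 198 + 264 + 132 + 264 + 132 = 2835.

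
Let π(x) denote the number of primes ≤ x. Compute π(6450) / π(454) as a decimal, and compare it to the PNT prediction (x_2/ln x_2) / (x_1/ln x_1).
π(6450)/π(454) = 837/87 ≈ 9.6207;  PNT prediction ≈ 9.9090.

π(454) = 87 and π(6450) = 837, so π(6450)/π(454) ≈ 9.6207. The PNT-predicted ratio is (6450/ln(6450)) / (454/ln(454)) ≈ 9.9090. The two agree to within a few percent, as expected.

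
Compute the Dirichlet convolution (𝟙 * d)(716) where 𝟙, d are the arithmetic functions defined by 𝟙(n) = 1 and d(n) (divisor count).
(𝟙 * d)(716) = 18

Divisors of 716: [1, 2, 4, 179, 358, 716]. For each d | 716:
  d = 1: 𝟙(1) · d(716/1) = 1 · 6 = 6
  d = 2: 𝟙(2) · d(716/2) = 1 · 4 = 4
  d = 4: 𝟙(4) · d(716/4) = 1 · 2 = 2
  d = 179: 𝟙(179) · d(716/179) = 1 · 3 = 3
  d = 358: 𝟙(358) · d(716/358) = 1 · 2 = 2
  d = 716: 𝟙(716) · d(716/716) = 1 · 1 = 1
Summing: (𝟙 * d)(716) = 6 + 4 + 2 + 3 + 2 + 1 = 18.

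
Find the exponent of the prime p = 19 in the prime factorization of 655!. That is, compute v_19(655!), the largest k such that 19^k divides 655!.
v_19(655!) = 35

Legendre's formula: v_p(n!) = Σ_{k ≥ 1} ⌊n / p^k⌋. For p = 19, n = 655, the terms are:
  ⌊655/19^1⌋ = ⌊655/19⌋ = 34
  ⌊655/19^2⌋ = ⌊655/361⌋ = 1
(the next term ⌊655/19^3⌋ = 0, terminating the sum). Summing: v_19(655!) = 34 + 1 = 35.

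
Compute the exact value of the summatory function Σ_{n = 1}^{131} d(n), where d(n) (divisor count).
Σ_{n ≤ 131} d(n) = 659

Compute d(n) for each 1 ≤ n ≤ 131: d(1) = 1, d(2) = 2, d(3) = 2, d(4) = 3, d(5) = 2, d(6) = 4, d(7) = 2, d(8) = 4, d(9) = 3, d(10) = 4, d(11) = 2, d(12) = 6, d(13) = 2, d(14) = 4, d(15) = 4, d(16) = 5, d(17) = 2, d(18) = 6, d(19) = 2, d(20) = 6, d(21) = 4, d(22) = 4, d(23) = 2, d(24) = 8, d(25) = 3, d(26) = 4, d(27) = 4, d(28) = 6, d(29) = 2, d(30) = 8, d(31) = 2, d(32) = 6, d(33) = 4, d(34) = 4, d(35) = 4, d(36) = 9, d(37) = 2, d(38) = 4, d(39) = 4, d(40) = 8, d(41) = 2, d(42) = 8, d(43) = 2, d(44) = 6, d(45) = 6, d(46) = 4, d(47) = 2, d(48) = 10, d(49) = 3, d(50) = 6, d(51) = 4, d(52) = 6, d(53) = 2, d(54) = 8, d(55) = 4, d(56) = 8, d(57) = 4, d(58) = 4, d(59) = 2, d(60) = 12, d(61) = 2, d(62) = 4, d(63) = 6, d(64) = 7, d(65) = 4, d(66) = 8, d(67) = 2, d(68) = 6, d(69) = 4, d(70) = 8, d(71) = 2, d(72) = 12, d(73) = 2, d(74) = 4, d(75) = 6, d(76) = 6, d(77) = 4, d(78) = 8, d(79) = 2, d(80) = 10, d(81) = 5, d(82) = 4, d(83) = 2, d(84) = 12, d(85) = 4, d(86) = 4, d(87) = 4, d(88) = 8, d(89) = 2, d(90) = 12, d(91) = 4, d(92) = 6, d(93) = 4, d(94) = 4, d(95) = 4, d(96) = 12, d(97) = 2, d(98) = 6, d(99) = 6, d(100) = 9, d(101) = 2, d(102) = 8, d(103) = 2, d(104) = 8, d(105) = 8, d(106) = 4, d(107) = 2, d(108) = 12, d(109) = 2, d(110) = 8, d(111) = 4, d(112) = 10, d(113) = 2, d(114) = 8, d(115) = 4, d(116) = 6, d(117) = 6, d(118) = 4, d(119) = 4, d(120) = 16, d(121) = 3, d(122) = 4, d(123) = 4, d(124) = 6, d(125) = 4, d(126) = 12, d(127) = 2, d(128) = 8, d(129) = 4, d(130) = 8, d(131) = 2. Summing all 131 values: 659. (Dirichlet's divisor formula: Σ_{n ≤ x} d(n) = x ln(x) + (2γ − 1) x + O(√x). For x = 131, the asymptotic estimate is ≈ 658.88.)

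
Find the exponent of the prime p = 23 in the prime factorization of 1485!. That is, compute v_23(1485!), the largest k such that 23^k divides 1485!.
v_23(1485!) = 66

Legendre's formula: v_p(n!) = Σ_{k ≥ 1} ⌊n / p^k⌋. For p = 23, n = 1485, the terms are:
  ⌊1485/23^1⌋ = ⌊1485/23⌋ = 64
  ⌊1485/23^2⌋ = ⌊1485/529⌋ = 2
(the next term ⌊1485/23^3⌋ = 0, terminating the sum). Summing: v_23(1485!) = 64 + 2 = 66.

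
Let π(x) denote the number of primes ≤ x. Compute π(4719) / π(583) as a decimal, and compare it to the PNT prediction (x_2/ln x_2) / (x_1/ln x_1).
π(4719)/π(583) = 635/106 ≈ 5.9906;  PNT prediction ≈ 6.0934.

π(583) = 106 and π(4719) = 635, so π(4719)/π(583) ≈ 5.9906. The PNT-predicted ratio is (4719/ln(4719)) / (583/ln(583)) ≈ 6.0934. The two agree to within a few percent, as expected.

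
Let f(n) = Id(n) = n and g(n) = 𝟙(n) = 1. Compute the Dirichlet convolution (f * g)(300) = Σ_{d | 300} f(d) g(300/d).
(Id * 𝟙)(300) = 868

Divisors of 300: [1, 2, 3, 4, 5, 6, 10, 12, 15, 20, 25, 30, 50, 60, 75, 100, 150, 300]. For each d | 300:
  d = 1: Id(1) · 𝟙(300/1) = 1 · 1 = 1
  d = 2: Id(2) · 𝟙(300/2) = 2 · 1 = 2
  d = 3: Id(3) · 𝟙(300/3) = 3 · 1 = 3
  d = 4: Id(4) · 𝟙(300/4) = 4 · 1 = 4
  d = 5: Id(5) · 𝟙(300/5) = 5 · 1 = 5
  d = 6: Id(6) · 𝟙(300/6) = 6 · 1 = 6
  d = 10: Id(10) · 𝟙(300/10) = 10 · 1 = 10
  d = 12: Id(12) · 𝟙(300/12) = 12 · 1 = 12
  d = 15: Id(15) · 𝟙(300/15) = 15 · 1 = 15
  d = 20: Id(20) · 𝟙(300/20) = 20 · 1 = 20
  d = 25: Id(25) · 𝟙(300/25) = 25 · 1 = 25
  d = 30: Id(30) · 𝟙(300/30) = 30 · 1 = 30
  d = 50: Id(50) · 𝟙(300/50) = 50 · 1 = 50
  d = 60: Id(60) · 𝟙(300/60) = 60 · 1 = 60
  d = 75: Id(75) · 𝟙(300/75) = 75 · 1 = 75
  d = 100: Id(100) · 𝟙(300/100) = 100 · 1 = 100
  d = 150: Id(150) · 𝟙(300/150) = 150 · 1 = 150
  d = 300: Id(300) · 𝟙(300/300) = 300 · 1 = 300
Summing: (Id * 𝟙)(300) = 1 + 2 + 3 + 4 + 5 + 6 + 10 + 12 + 15 + 20 + 25 + 30 + 50 + 60 + 75 + 100 + 150 + 300 = 868.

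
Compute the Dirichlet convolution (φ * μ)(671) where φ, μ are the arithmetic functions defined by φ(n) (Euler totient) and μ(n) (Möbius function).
(φ * μ)(671) = 531

Divisors of 671: [1, 11, 61, 671]. For each d | 671:
  d = 1: φ(1) · μ(671/1) = 1 · 1 = 1
  d = 11: φ(11) · μ(671/11) = 10 · -1 = -10
  d = 61: φ(61) · μ(671/61) = 60 · -1 = -60
  d = 671: φ(671) · μ(671/671) = 600 · 1 = 600
Summing: (φ * μ)(671) = 1 + -10 + -60 + 600 = 531.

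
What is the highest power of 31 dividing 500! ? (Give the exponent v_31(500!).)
v_31(500!) = 16

Legendre's formula: v_p(n!) = Σ_{k ≥ 1} ⌊n / p^k⌋. For p = 31, n = 500, the terms are:
  ⌊500/31^1⌋ = ⌊500/31⌋ = 16
(the next term ⌊500/31^2⌋ = 0, terminating the sum). Summing: v_31(500!) = 16 = 16.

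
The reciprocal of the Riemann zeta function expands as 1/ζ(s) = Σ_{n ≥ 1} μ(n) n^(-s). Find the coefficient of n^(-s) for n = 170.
μ(170) = -1

Factor n = 170 = 2 · 5 · 17. μ(n) = 0 if any exponent ≥ 2 (not squarefree); otherwise μ(n) = (−1)^{ω(n)} where ω(n) is the number of distinct prime factors. Applying: μ(170) = -1.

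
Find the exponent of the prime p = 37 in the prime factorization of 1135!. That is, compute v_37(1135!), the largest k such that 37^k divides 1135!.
v_37(1135!) = 30

Legendre's formula: v_p(n!) = Σ_{k ≥ 1} ⌊n / p^k⌋. For p = 37, n = 1135, the terms are:
  ⌊1135/37^1⌋ = ⌊1135/37⌋ = 30
(the next term ⌊1135/37^2⌋ = 0, terminating the sum). Summing: v_37(1135!) = 30 = 30.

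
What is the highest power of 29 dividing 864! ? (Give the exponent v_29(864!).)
v_29(864!) = 30

Legendre's formula: v_p(n!) = Σ_{k ≥ 1} ⌊n / p^k⌋. For p = 29, n = 864, the terms are:
  ⌊864/29^1⌋ = ⌊864/29⌋ = 29
  ⌊864/29^2⌋ = ⌊864/841⌋ = 1
(the next term ⌊864/29^3⌋ = 0, terminating the sum). Summing: v_29(864!) = 29 + 1 = 30.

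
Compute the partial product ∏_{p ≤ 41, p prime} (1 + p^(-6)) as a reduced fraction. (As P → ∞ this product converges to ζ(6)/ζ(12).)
∏ = 7958626871003917876889084093955382653190108443234150059181332800/7824878040211751626556251123873113951642227867268398620083160521

The primes p ≤ 41 are [2, 3, 5, 7, 11, 13, 17, 19, 23, 29, 31, 37, 41]. For each, (1 + 1/p^6) = (p^6 + 1)/p^6. Multiplying these fractions over p ∈ [2, 3, 5, 7, 11, 13, 17, 19, 23, 29, 31, 37, 41] gives 7958626871003917876889084093955382653190108443234150059181332800/7824878040211751626556251123873113951642227867268398620083160521. (In the limit P → ∞ this tends to ζ(6)/ζ(12).)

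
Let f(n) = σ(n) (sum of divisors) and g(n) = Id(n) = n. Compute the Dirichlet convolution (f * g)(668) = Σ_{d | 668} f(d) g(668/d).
(σ * Id)(668) = 5695

Divisors of 668: [1, 2, 4, 167, 334, 668]. For each d | 668:
  d = 1: σ(1) · Id(668/1) = 1 · 668 = 668
  d = 2: σ(2) · Id(668/2) = 3 · 334 = 1002
  d = 4: σ(4) · Id(668/4) = 7 · 167 = 1169
  d = 167: σ(167) · Id(668/167) = 168 · 4 = 672
  d = 334: σ(334) · Id(668/334) = 504 · 2 = 1008
  d = 668: σ(668) · Id(668/668) = 1176 · 1 = 1176
Summing: (σ * Id)(668) = 668 + 1002 + 1169 + 672 + 1008 + 1176 = 5695.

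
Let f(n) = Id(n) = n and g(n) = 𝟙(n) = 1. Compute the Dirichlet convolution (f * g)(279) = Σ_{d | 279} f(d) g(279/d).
(Id * 𝟙)(279) = 416

Divisors of 279: [1, 3, 9, 31, 93, 279]. For each d | 279:
  d = 1: Id(1) · 𝟙(279/1) = 1 · 1 = 1
  d = 3: Id(3) · 𝟙(279/3) = 3 · 1 = 3
  d = 9: Id(9) · 𝟙(279/9) = 9 · 1 = 9
  d = 31: Id(31) · 𝟙(279/31) = 31 · 1 = 31
  d = 93: Id(93) · 𝟙(279/93) = 93 · 1 = 93
  d = 279: Id(279) · 𝟙(279/279) = 279 · 1 = 279
Summing: (Id * 𝟙)(279) = 1 + 3 + 9 + 31 + 93 + 279 = 416.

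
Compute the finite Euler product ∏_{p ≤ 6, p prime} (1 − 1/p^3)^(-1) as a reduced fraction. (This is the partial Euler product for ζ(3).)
∏ = 3375/2821

The primes p ≤ 6 are [2, 3, 5]. For each prime, (1 − 1/p^3)^(-1) = p^3 / (p^3 − 1). The product is (1 − 1/2^3)^(-1), (1 − 1/3^3)^(-1), (1 − 1/5^3)^(-1) = ∏ p^3 / (p^3 − 1) = 3375/2821.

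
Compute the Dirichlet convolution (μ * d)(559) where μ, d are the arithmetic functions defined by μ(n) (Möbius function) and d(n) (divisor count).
(μ * d)(559) = 1

Divisors of 559: [1, 13, 43, 559]. For each d | 559:
  d = 1: μ(1) · d(559/1) = 1 · 4 = 4
  d = 13: μ(13) · d(559/13) = -1 · 2 = -2
  d = 43: μ(43) · d(559/43) = -1 · 2 = -2
  d = 559: μ(559) · d(559/559) = 1 · 1 = 1
Summing: (μ * d)(559) = 4 + -2 + -2 + 1 = 1.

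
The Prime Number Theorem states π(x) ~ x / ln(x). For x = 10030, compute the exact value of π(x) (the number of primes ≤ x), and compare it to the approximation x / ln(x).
π(10030) = 1231;  x/ln(x) ≈ 1088.64;  relative error ≈ 11.56%.

Directly count primes up to 10030: π(10030) = 1231. The PNT approximation gives 10030/ln(10030) ≈ 10030/9.21334 ≈ 1088.64. Relative error (π(x) − x/ln(x)) / π(x) ≈ 11.56%; the approximation is known to undercount slightly (Li(x) is a better estimate).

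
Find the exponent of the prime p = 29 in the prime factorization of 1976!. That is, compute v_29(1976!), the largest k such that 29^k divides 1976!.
v_29(1976!) = 70

Legendre's formula: v_p(n!) = Σ_{k ≥ 1} ⌊n / p^k⌋. For p = 29, n = 1976, the terms are:
  ⌊1976/29^1⌋ = ⌊1976/29⌋ = 68
  ⌊1976/29^2⌋ = ⌊1976/841⌋ = 2
(the next term ⌊1976/29^3⌋ = 0, terminating the sum). Summing: v_29(1976!) = 68 + 2 = 70.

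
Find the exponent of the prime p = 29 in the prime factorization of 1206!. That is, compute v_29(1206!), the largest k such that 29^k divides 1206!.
v_29(1206!) = 42

Legendre's formula: v_p(n!) = Σ_{k ≥ 1} ⌊n / p^k⌋. For p = 29, n = 1206, the terms are:
  ⌊1206/29^1⌋ = ⌊1206/29⌋ = 41
  ⌊1206/29^2⌋ = ⌊1206/841⌋ = 1
(the next term ⌊1206/29^3⌋ = 0, terminating the sum). Summing: v_29(1206!) = 41 + 1 = 42.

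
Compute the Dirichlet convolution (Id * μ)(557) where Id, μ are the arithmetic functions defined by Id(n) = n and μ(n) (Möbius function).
(Id * μ)(557) = 556

Divisors of 557: [1, 557]. For each d | 557:
  d = 1: Id(1) · μ(557/1) = 1 · -1 = -1
  d = 557: Id(557) · μ(557/557) = 557 · 1 = 557
Summing: (Id * μ)(557) = -1 + 557 = 556.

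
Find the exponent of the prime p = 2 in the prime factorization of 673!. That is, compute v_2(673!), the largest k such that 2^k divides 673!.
v_2(673!) = 669

Legendre's formula: v_p(n!) = Σ_{k ≥ 1} ⌊n / p^k⌋. For p = 2, n = 673, the terms are:
  ⌊673/2^1⌋ = ⌊673/2⌋ = 336
  ⌊673/2^2⌋ = ⌊673/4⌋ = 168
  ⌊673/2^3⌋ = ⌊673/8⌋ = 84
  ⌊673/2^4⌋ = ⌊673/16⌋ = 42
  ⌊673/2^5⌋ = ⌊673/32⌋ = 21
  ⌊673/2^6⌋ = ⌊673/64⌋ = 10
  ⌊673/2^7⌋ = ⌊673/128⌋ = 5
  ⌊673/2^8⌋ = ⌊673/256⌋ = 2
  ⌊673/2^9⌋ = ⌊673/512⌋ = 1
(the next term ⌊673/2^10⌋ = 0, terminating the sum). Summing: v_2(673!) = 336 + 168 + 84 + 42 + 21 + 10 + 5 + 2 + 1 = 669.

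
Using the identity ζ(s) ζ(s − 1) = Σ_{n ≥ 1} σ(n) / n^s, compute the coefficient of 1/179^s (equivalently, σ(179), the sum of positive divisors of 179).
σ(179) = 180

In the product (Σ m^0/m^s)(Σ k / k^s) = Σ (Σ_{d | n} d) / n^s, the coefficient of 1/n^s is σ(n) = Σ_{d | n} d. For n = 179, divisors are [1, 179]; summing: σ(179) = 180.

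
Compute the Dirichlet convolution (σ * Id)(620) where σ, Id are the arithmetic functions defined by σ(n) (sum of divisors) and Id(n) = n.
(σ * Id)(620) = 11781

Divisors of 620: [1, 2, 4, 5, 10, 20, 31, 62, 124, 155, 310, 620]. For each d | 620:
  d = 1: σ(1) · Id(620/1) = 1 · 620 = 620
  d = 2: σ(2) · Id(620/2) = 3 · 310 = 930
  d = 4: σ(4) · Id(620/4) = 7 · 155 = 1085
  d = 5: σ(5) · Id(620/5) = 6 · 124 = 744
  d = 10: σ(10) · Id(620/10) = 18 · 62 = 1116
  d = 20: σ(20) · Id(620/20) = 42 · 31 = 1302
  d = 31: σ(31) · Id(620/31) = 32 · 20 = 640
  d = 62: σ(62) · Id(620/62) = 96 · 10 = 960
  d = 124: σ(124) · Id(620/124) = 224 · 5 = 1120
  d = 155: σ(155) · Id(620/155) = 192 · 4 = 768
  d = 310: σ(310) · Id(620/310) = 576 · 2 = 1152
  d = 620: σ(620) · Id(620/620) = 1344 · 1 = 1344
Summing: (σ * Id)(620) = 620 + 930 + 1085 + 744 + 1116 + 1302 + 640 + 960 + 1120 + 768 + 1152 + 1344 = 11781.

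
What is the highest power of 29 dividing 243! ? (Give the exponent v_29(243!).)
v_29(243!) = 8

Legendre's formula: v_p(n!) = Σ_{k ≥ 1} ⌊n / p^k⌋. For p = 29, n = 243, the terms are:
  ⌊243/29^1⌋ = ⌊243/29⌋ = 8
(the next term ⌊243/29^2⌋ = 0, terminating the sum). Summing: v_29(243!) = 8 = 8.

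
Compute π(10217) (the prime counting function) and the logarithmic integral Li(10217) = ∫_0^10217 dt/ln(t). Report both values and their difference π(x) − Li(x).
π(10217) = 1253;  Li(10217) ≈ 1269.67;  π(x) − Li(x) ≈ -16.67.

Direct count of primes ≤ 10217 gives π(10217) = 1253. Numerical evaluation of the logarithmic integral gives Li(10217) ≈ 1269.67. The difference π(x) − Li(x) ≈ -16.67 is typically negative for small/moderate x (Li(x) overestimates), though Littlewood's theorem shows this sign changes infinitely often.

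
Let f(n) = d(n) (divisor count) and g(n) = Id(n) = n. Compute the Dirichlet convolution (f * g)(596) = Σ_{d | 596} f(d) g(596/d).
(d * Id)(596) = 1661

Divisors of 596: [1, 2, 4, 149, 298, 596]. For each d | 596:
  d = 1: d(1) · Id(596/1) = 1 · 596 = 596
  d = 2: d(2) · Id(596/2) = 2 · 298 = 596
  d = 4: d(4) · Id(596/4) = 3 · 149 = 447
  d = 149: d(149) · Id(596/149) = 2 · 4 = 8
  d = 298: d(298) · Id(596/298) = 4 · 2 = 8
  d = 596: d(596) · Id(596/596) = 6 · 1 = 6
Summing: (d * Id)(596) = 596 + 596 + 447 + 8 + 8 + 6 = 1661.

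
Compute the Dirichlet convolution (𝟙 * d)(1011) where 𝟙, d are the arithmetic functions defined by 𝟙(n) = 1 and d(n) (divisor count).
(𝟙 * d)(1011) = 9

Divisors of 1011: [1, 3, 337, 1011]. For each d | 1011:
  d = 1: 𝟙(1) · d(1011/1) = 1 · 4 = 4
  d = 3: 𝟙(3) · d(1011/3) = 1 · 2 = 2
  d = 337: 𝟙(337) · d(1011/337) = 1 · 2 = 2
  d = 1011: 𝟙(1011) · d(1011/1011) = 1 · 1 = 1
Summing: (𝟙 * d)(1011) = 4 + 2 + 2 + 1 = 9.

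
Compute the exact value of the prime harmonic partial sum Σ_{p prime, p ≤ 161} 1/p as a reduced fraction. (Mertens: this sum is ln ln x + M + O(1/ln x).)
Σ 1/p = 67195167335560670940823020383181530154843058347995389615845419/35375166993717494840635767087951744212057570647889977422429870

π(161) = 37, so the primes ≤ 161 are [2, 3, 5, 7, 11, 13, 17, 19, 23, 29, 31, 37, 41, 43, 47, 53, 59, 61, 67, 71, 73, 79, 83, 89, 97, 101, 103, 107, 109, 113, 127, 131, 137, 139, 149, 151, 157]. Summing 1/p over these primes: 67195167335560670940823020383181530154843058347995389615845419/35375166993717494840635767087951744212057570647889977422429870 ≈ 1.8995. Mertens estimate ln ln(161) + 0.2615 ≈ 1.8871.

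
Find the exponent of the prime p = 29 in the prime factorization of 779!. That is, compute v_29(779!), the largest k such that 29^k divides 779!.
v_29(779!) = 26

Legendre's formula: v_p(n!) = Σ_{k ≥ 1} ⌊n / p^k⌋. For p = 29, n = 779, the terms are:
  ⌊779/29^1⌋ = ⌊779/29⌋ = 26
(the next term ⌊779/29^2⌋ = 0, terminating the sum). Summing: v_29(779!) = 26 = 26.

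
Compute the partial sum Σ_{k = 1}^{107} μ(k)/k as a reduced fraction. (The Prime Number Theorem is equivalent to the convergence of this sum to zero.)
Σ μ(k)/k = -471587355397623908340013564541943736683/61104193276071414630466614650954086866535

Values of μ(k) for 1 ≤ k ≤ 107: μ(1) = 1, μ(2) = -1, μ(3) = -1, μ(5) = -1, μ(6) = 1, μ(7) = -1, μ(10) = 1, μ(11) = -1, μ(13) = -1, μ(14) = 1, μ(15) = 1, μ(17) = -1, μ(19) = -1, μ(21) = 1, μ(22) = 1, μ(23) = -1, μ(26) = 1, μ(29) = -1, μ(30) = -1, μ(31) = -1, μ(33) = 1, μ(34) = 1, μ(35) = 1, μ(37) = -1, μ(38) = 1, μ(39) = 1, μ(41) = -1, μ(42) = -1, μ(43) = -1, μ(46) = 1, μ(47) = -1, μ(51) = 1, μ(53) = -1, μ(55) = 1, μ(57) = 1, μ(58) = 1, μ(59) = -1, μ(61) = -1, μ(62) = 1, μ(65) = 1, μ(66) = -1, μ(67) = -1, μ(69) = 1, μ(70) = -1, μ(71) = -1, μ(73) = -1, μ(74) = 1, μ(77) = 1, μ(78) = -1, μ(79) = -1, μ(82) = 1, μ(83) = -1, μ(85) = 1, μ(86) = 1, μ(87) = 1, μ(89) = -1, μ(91) = 1, μ(93) = 1, μ(94) = 1, μ(95) = 1, μ(97) = -1, μ(101) = -1, μ(102) = -1, μ(103) = -1, μ(105) = -1, μ(106) = 1, μ(107) = -1, with μ = 0 on non-squarefree integers. Summing μ(k)/k for k where μ(k) ≠ 0 gives -471587355397623908340013564541943736683/61104193276071414630466614650954086866535 ≈ -0.0077. (PNT ⟺ this sum → 0 as n → ∞.)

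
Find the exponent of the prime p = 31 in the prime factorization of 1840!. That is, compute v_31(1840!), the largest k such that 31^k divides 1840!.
v_31(1840!) = 60

Legendre's formula: v_p(n!) = Σ_{k ≥ 1} ⌊n / p^k⌋. For p = 31, n = 1840, the terms are:
  ⌊1840/31^1⌋ = ⌊1840/31⌋ = 59
  ⌊1840/31^2⌋ = ⌊1840/961⌋ = 1
(the next term ⌊1840/31^3⌋ = 0, terminating the sum). Summing: v_31(1840!) = 59 + 1 = 60.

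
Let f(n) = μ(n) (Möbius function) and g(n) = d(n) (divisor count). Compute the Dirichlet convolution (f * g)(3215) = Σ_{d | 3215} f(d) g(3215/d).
(μ * d)(3215) = 1

Divisors of 3215: [1, 5, 643, 3215]. For each d | 3215:
  d = 1: μ(1) · d(3215/1) = 1 · 4 = 4
  d = 5: μ(5) · d(3215/5) = -1 · 2 = -2
  d = 643: μ(643) · d(3215/643) = -1 · 2 = -2
  d = 3215: μ(3215) · d(3215/3215) = 1 · 1 = 1
Summing: (μ * d)(3215) = 4 + -2 + -2 + 1 = 1.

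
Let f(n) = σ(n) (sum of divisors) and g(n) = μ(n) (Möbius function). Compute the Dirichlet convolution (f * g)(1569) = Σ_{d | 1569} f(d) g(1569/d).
(σ * μ)(1569) = 1569

Divisors of 1569: [1, 3, 523, 1569]. For each d | 1569:
  d = 1: σ(1) · μ(1569/1) = 1 · 1 = 1
  d = 3: σ(3) · μ(1569/3) = 4 · -1 = -4
  d = 523: σ(523) · μ(1569/523) = 524 · -1 = -524
  d = 1569: σ(1569) · μ(1569/1569) = 2096 · 1 = 2096
Summing: (σ * μ)(1569) = 1 + -4 + -524 + 2096 = 1569.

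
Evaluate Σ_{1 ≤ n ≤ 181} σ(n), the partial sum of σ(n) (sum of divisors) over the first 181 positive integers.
Σ_{n ≤ 181} σ(n) = 27002

Compute σ(n) for each 1 ≤ n ≤ 181: σ(1) = 1, σ(2) = 3, σ(3) = 4, σ(4) = 7, σ(5) = 6, σ(6) = 12, σ(7) = 8, σ(8) = 15, σ(9) = 13, σ(10) = 18, σ(11) = 12, σ(12) = 28, σ(13) = 14, σ(14) = 24, σ(15) = 24, σ(16) = 31, σ(17) = 18, σ(18) = 39, σ(19) = 20, σ(20) = 42, σ(21) = 32, σ(22) = 36, σ(23) = 24, σ(24) = 60, σ(25) = 31, σ(26) = 42, σ(27) = 40, σ(28) = 56, σ(29) = 30, σ(30) = 72, σ(31) = 32, σ(32) = 63, σ(33) = 48, σ(34) = 54, σ(35) = 48, σ(36) = 91, σ(37) = 38, σ(38) = 60, σ(39) = 56, σ(40) = 90, σ(41) = 42, σ(42) = 96, σ(43) = 44, σ(44) = 84, σ(45) = 78, σ(46) = 72, σ(47) = 48, σ(48) = 124, σ(49) = 57, σ(50) = 93, σ(51) = 72, σ(52) = 98, σ(53) = 54, σ(54) = 120, σ(55) = 72, σ(56) = 120, σ(57) = 80, σ(58) = 90, σ(59) = 60, σ(60) = 168, σ(61) = 62, σ(62) = 96, σ(63) = 104, σ(64) = 127, σ(65) = 84, σ(66) = 144, σ(67) = 68, σ(68) = 126, σ(69) = 96, σ(70) = 144, σ(71) = 72, σ(72) = 195, σ(73) = 74, σ(74) = 114, σ(75) = 124, σ(76) = 140, σ(77) = 96, σ(78) = 168, σ(79) = 80, σ(80) = 186, σ(81) = 121, σ(82) = 126, σ(83) = 84, σ(84) = 224, σ(85) = 108, σ(86) = 132, σ(87) = 120, σ(88) = 180, σ(89) = 90, σ(90) = 234, σ(91) = 112, σ(92) = 168, σ(93) = 128, σ(94) = 144, σ(95) = 120, σ(96) = 252, σ(97) = 98, σ(98) = 171, σ(99) = 156, σ(100) = 217, σ(101) = 102, σ(102) = 216, σ(103) = 104, σ(104) = 210, σ(105) = 192, σ(106) = 162, σ(107) = 108, σ(108) = 280, σ(109) = 110, σ(110) = 216, σ(111) = 152, σ(112) = 248, σ(113) = 114, σ(114) = 240, σ(115) = 144, σ(116) = 210, σ(117) = 182, σ(118) = 180, σ(119) = 144, σ(120) = 360, σ(121) = 133, σ(122) = 186, σ(123) = 168, σ(124) = 224, σ(125) = 156, σ(126) = 312, σ(127) = 128, σ(128) = 255, σ(129) = 176, σ(130) = 252, σ(131) = 132, σ(132) = 336, σ(133) = 160, σ(134) = 204, σ(135) = 240, σ(136) = 270, σ(137) = 138, σ(138) = 288, σ(139) = 140, σ(140) = 336, σ(141) = 192, σ(142) = 216, σ(143) = 168, σ(144) = 403, σ(145) = 180, σ(146) = 222, σ(147) = 228, σ(148) = 266, σ(149) = 150, σ(150) = 372, σ(151) = 152, σ(152) = 300, σ(153) = 234, σ(154) = 288, σ(155) = 192, σ(156) = 392, σ(157) = 158, σ(158) = 240, σ(159) = 216, σ(160) = 378, σ(161) = 192, σ(162) = 363, σ(163) = 164, σ(164) = 294, σ(165) = 288, σ(166) = 252, σ(167) = 168, σ(168) = 480, σ(169) = 183, σ(170) = 324, σ(171) = 260, σ(172) = 308, σ(173) = 174, σ(174) = 360, σ(175) = 248, σ(176) = 372, σ(177) = 240, σ(178) = 270, σ(179) = 180, σ(180) = 546, σ(181) = 182. Summing all 181 values: 27002. (Average order: Σ_{n ≤ x} σ(n) ~ (π²/12) x². For x = 181, (π²/12)·181² ≈ 26944.84.)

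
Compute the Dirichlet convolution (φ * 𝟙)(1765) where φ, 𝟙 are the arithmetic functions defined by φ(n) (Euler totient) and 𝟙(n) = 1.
(φ * 𝟙)(1765) = 1765

Divisors of 1765: [1, 5, 353, 1765]. For each d | 1765:
  d = 1: φ(1) · 𝟙(1765/1) = 1 · 1 = 1
  d = 5: φ(5) · 𝟙(1765/5) = 4 · 1 = 4
  d = 353: φ(353) · 𝟙(1765/353) = 352 · 1 = 352
  d = 1765: φ(1765) · 𝟙(1765/1765) = 1408 · 1 = 1408
Summing: (φ * 𝟙)(1765) = 1 + 4 + 352 + 1408 = 1765.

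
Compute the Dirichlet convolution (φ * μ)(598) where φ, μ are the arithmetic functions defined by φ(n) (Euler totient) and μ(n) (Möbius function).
(φ * μ)(598) = 0

Divisors of 598: [1, 2, 13, 23, 26, 46, 299, 598]. For each d | 598:
  d = 1: φ(1) · μ(598/1) = 1 · -1 = -1
  d = 2: φ(2) · μ(598/2) = 1 · 1 = 1
  d = 13: φ(13) · μ(598/13) = 12 · 1 = 12
  d = 23: φ(23) · μ(598/23) = 22 · 1 = 22
  d = 26: φ(26) · μ(598/26) = 12 · -1 = -12
  d = 46: φ(46) · μ(598/46) = 22 · -1 = -22
  d = 299: φ(299) · μ(598/299) = 264 · -1 = -264
  d = 598: φ(598) · μ(598/598) = 264 · 1 = 264
Summing: (φ * μ)(598) = -1 + 1 + 12 + 22 + -12 + -22 + -264 + 264 = 0.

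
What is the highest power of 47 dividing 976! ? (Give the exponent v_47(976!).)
v_47(976!) = 20

Legendre's formula: v_p(n!) = Σ_{k ≥ 1} ⌊n / p^k⌋. For p = 47, n = 976, the terms are:
  ⌊976/47^1⌋ = ⌊976/47⌋ = 20
(the next term ⌊976/47^2⌋ = 0, terminating the sum). Summing: v_47(976!) = 20 = 20.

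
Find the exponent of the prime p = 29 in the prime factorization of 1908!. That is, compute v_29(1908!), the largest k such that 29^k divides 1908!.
v_29(1908!) = 67

Legendre's formula: v_p(n!) = Σ_{k ≥ 1} ⌊n / p^k⌋. For p = 29, n = 1908, the terms are:
  ⌊1908/29^1⌋ = ⌊1908/29⌋ = 65
  ⌊1908/29^2⌋ = ⌊1908/841⌋ = 2
(the next term ⌊1908/29^3⌋ = 0, terminating the sum). Summing: v_29(1908!) = 65 + 2 = 67.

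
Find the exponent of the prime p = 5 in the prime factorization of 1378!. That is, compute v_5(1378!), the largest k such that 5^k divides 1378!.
v_5(1378!) = 343

Legendre's formula: v_p(n!) = Σ_{k ≥ 1} ⌊n / p^k⌋. For p = 5, n = 1378, the terms are:
  ⌊1378/5^1⌋ = ⌊1378/5⌋ = 275
  ⌊1378/5^2⌋ = ⌊1378/25⌋ = 55
  ⌊1378/5^3⌋ = ⌊1378/125⌋ = 11
  ⌊1378/5^4⌋ = ⌊1378/625⌋ = 2
(the next term ⌊1378/5^5⌋ = 0, terminating the sum). Summing: v_5(1378!) = 275 + 55 + 11 + 2 = 343.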